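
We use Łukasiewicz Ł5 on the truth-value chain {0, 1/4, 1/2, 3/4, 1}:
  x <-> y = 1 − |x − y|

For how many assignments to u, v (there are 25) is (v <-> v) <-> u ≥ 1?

5

value 1: 5 assignments (counts)
value 3/4: 5 assignments
value 1/2: 5 assignments
value 1/4: 5 assignments
value 0: 5 assignments
So 5 of the 25 assignments meet the threshold.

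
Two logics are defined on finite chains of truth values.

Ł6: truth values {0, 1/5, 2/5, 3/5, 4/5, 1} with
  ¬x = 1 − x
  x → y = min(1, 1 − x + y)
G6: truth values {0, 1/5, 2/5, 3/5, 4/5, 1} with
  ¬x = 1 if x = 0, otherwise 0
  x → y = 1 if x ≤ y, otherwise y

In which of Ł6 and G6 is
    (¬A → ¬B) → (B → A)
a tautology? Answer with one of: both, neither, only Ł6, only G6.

In Ł6: every assignment gives 1 — tautology.
In G6: at A = 1/5, B = 2/5 the value is 1/5 — not a tautology.

only Ł6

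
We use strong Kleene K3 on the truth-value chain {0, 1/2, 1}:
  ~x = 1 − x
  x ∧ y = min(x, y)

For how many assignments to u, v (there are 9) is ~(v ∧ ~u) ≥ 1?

u = 0, v = 0 ↦ 1  ≥
u = 0, v = 1/2 ↦ 1/2  <
u = 0, v = 1 ↦ 0  <
u = 1/2, v = 0 ↦ 1  ≥
u = 1/2, v = 1/2 ↦ 1/2  <
u = 1/2, v = 1 ↦ 1/2  <
u = 1, v = 0 ↦ 1  ≥
u = 1, v = 1/2 ↦ 1  ≥
u = 1, v = 1 ↦ 1  ≥
So 5 of the 9 assignments meet the threshold.

5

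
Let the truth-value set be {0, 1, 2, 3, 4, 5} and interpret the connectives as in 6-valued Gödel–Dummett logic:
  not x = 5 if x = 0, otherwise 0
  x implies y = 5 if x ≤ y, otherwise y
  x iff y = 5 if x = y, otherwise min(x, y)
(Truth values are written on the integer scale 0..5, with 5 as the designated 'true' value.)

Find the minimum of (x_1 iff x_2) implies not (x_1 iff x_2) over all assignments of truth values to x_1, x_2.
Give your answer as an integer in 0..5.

0

Take x_1 = 0, x_2 = 0:
x_1 iff x_2 = 0 iff 0 = 5
x_1 iff x_2 = 0 iff 0 = 5
not (x_1 iff x_2) = not 5 = 0
(x_1 iff x_2) implies not (x_1 iff x_2) = 5 implies 0 = 0
No assignment yields a value below 0, so this is the minimum.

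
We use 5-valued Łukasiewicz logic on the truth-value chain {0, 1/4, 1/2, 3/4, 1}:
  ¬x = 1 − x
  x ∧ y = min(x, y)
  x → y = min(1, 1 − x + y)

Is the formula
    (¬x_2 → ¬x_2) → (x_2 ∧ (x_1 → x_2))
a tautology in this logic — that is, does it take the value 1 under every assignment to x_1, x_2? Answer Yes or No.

No

Counterexample: take x_1 = 0, x_2 = 0.
¬x_2 = ¬0 = 1
¬x_2 = ¬0 = 1
¬x_2 → ¬x_2 = 1 → 1 = 1
x_1 → x_2 = 0 → 0 = 1
x_2 ∧ (x_1 → x_2) = 0 ∧ 1 = 0
(¬x_2 → ¬x_2) → (x_2 ∧ (x_1 → x_2)) = 1 → 0 = 0
This gives 0 ≠ 1.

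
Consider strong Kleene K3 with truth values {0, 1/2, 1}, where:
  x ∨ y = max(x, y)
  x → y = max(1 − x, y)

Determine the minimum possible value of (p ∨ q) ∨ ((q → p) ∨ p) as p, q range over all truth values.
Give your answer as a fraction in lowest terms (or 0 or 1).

1/2

Take p = 0, q = 1/2:
p ∨ q = 0 ∨ 1/2 = 1/2
q → p = 1/2 → 0 = 1/2
(q → p) ∨ p = 1/2 ∨ 0 = 1/2
(p ∨ q) ∨ ((q → p) ∨ p) = 1/2 ∨ 1/2 = 1/2
No assignment yields a value below 1/2, so this is the minimum.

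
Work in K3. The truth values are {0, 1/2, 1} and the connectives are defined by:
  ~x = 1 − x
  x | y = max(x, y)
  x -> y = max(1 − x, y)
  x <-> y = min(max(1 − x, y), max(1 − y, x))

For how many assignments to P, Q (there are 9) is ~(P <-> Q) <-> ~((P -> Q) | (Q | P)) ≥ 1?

P = 0, Q = 0 ↦ 1  ≥
P = 0, Q = 1/2 ↦ 1/2  <
P = 0, Q = 1 ↦ 0  <
P = 1/2, Q = 0 ↦ 1/2  <
P = 1/2, Q = 1/2 ↦ 1/2  <
P = 1/2, Q = 1 ↦ 1/2  <
P = 1, Q = 0 ↦ 0  <
P = 1, Q = 1/2 ↦ 1/2  <
P = 1, Q = 1 ↦ 1  ≥
So 2 of the 9 assignments meet the threshold.

2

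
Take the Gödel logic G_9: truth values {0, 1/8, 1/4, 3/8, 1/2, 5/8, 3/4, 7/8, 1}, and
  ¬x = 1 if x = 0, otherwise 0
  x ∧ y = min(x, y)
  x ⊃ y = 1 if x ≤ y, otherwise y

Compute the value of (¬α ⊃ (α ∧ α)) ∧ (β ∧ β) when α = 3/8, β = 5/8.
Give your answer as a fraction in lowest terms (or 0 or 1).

¬α = ¬3/8 = 0
α ∧ α = 3/8 ∧ 3/8 = 3/8
¬α ⊃ (α ∧ α) = 0 ⊃ 3/8 = 1
β ∧ β = 5/8 ∧ 5/8 = 5/8
(¬α ⊃ (α ∧ α)) ∧ (β ∧ β) = 1 ∧ 5/8 = 5/8

5/8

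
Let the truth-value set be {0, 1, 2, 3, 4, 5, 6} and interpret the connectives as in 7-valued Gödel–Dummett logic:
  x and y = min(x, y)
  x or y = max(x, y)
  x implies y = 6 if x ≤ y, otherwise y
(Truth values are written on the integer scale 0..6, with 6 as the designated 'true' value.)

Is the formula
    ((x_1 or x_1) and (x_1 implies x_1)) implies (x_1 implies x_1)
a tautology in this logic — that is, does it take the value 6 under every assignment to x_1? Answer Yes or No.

Yes

x_1 = 0 ↦ 6
x_1 = 1 ↦ 6
x_1 = 2 ↦ 6
x_1 = 3 ↦ 6
x_1 = 4 ↦ 6
x_1 = 5 ↦ 6
x_1 = 6 ↦ 6
Every assignment gives a value ≥ 6.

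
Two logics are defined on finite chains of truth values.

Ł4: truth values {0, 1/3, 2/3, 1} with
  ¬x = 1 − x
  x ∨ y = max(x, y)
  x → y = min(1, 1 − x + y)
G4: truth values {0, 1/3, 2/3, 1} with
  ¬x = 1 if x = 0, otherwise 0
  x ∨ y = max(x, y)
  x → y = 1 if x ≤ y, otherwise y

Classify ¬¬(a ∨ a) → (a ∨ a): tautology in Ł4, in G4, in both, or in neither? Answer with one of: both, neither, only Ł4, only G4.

only Ł4

In Ł4: every assignment gives 1 — tautology.
In G4: at a = 1/3 the value is 1/3 — not a tautology.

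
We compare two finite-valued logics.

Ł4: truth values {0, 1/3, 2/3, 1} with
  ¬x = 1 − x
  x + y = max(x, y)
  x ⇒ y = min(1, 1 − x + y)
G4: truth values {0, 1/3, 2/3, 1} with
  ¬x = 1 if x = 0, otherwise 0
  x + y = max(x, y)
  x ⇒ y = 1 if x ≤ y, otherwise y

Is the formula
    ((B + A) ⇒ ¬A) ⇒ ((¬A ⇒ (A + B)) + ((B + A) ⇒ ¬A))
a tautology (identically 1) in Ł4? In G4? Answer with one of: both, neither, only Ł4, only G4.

In Ł4: every assignment gives 1 — tautology.
In G4: every assignment gives 1 — tautology.

both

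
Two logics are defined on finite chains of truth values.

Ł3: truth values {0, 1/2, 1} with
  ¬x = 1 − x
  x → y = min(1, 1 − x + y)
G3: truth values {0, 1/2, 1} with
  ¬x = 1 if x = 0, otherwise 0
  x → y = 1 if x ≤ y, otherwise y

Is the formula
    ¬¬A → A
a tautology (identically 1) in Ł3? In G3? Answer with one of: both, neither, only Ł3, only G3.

In Ł3: every assignment gives 1 — tautology.
In G3: at A = 1/2 the value is 1/2 — not a tautology.

only Ł3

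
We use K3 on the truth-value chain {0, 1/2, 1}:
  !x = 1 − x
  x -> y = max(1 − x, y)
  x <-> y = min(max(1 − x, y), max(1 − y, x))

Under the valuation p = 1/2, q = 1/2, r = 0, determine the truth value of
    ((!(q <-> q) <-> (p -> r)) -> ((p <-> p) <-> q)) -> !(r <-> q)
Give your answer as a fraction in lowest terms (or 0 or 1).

1/2

q <-> q = 1/2 <-> 1/2 = 1/2
!(q <-> q) = !1/2 = 1/2
p -> r = 1/2 -> 0 = 1/2
!(q <-> q) <-> (p -> r) = 1/2 <-> 1/2 = 1/2
p <-> p = 1/2 <-> 1/2 = 1/2
(p <-> p) <-> q = 1/2 <-> 1/2 = 1/2
(!(q <-> q) <-> (p -> r)) -> ((p <-> p) <-> q) = 1/2 -> 1/2 = 1/2
r <-> q = 0 <-> 1/2 = 1/2
!(r <-> q) = !1/2 = 1/2
((!(q <-> q) <-> (p -> r)) -> ((p <-> p) <-> q)) -> !(r <-> q) = 1/2 -> 1/2 = 1/2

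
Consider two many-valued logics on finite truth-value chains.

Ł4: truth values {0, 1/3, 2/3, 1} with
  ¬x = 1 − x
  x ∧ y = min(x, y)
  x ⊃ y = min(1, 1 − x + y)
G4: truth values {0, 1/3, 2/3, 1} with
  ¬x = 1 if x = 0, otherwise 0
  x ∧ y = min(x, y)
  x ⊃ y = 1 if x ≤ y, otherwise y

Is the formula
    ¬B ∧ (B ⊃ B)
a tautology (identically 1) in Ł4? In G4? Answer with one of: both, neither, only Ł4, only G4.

neither

In Ł4: at B = 1/3 the value is 2/3 — not a tautology.
In G4: at B = 1/3 the value is 0 — not a tautology.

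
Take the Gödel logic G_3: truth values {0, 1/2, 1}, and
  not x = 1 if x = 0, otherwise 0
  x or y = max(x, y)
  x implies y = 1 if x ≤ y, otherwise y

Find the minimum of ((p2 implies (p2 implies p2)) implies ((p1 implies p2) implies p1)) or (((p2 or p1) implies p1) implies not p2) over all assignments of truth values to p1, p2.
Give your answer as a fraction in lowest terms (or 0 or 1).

1/2

Take p1 = 1/2, p2 = 1/2:
p2 implies p2 = 1/2 implies 1/2 = 1
p2 implies (p2 implies p2) = 1/2 implies 1 = 1
p1 implies p2 = 1/2 implies 1/2 = 1
(p1 implies p2) implies p1 = 1 implies 1/2 = 1/2
(p2 implies (p2 implies p2)) implies ((p1 implies p2) implies p1) = 1 implies 1/2 = 1/2
p2 or p1 = 1/2 or 1/2 = 1/2
(p2 or p1) implies p1 = 1/2 implies 1/2 = 1
not p2 = not 1/2 = 0
((p2 or p1) implies p1) implies not p2 = 1 implies 0 = 0
((p2 implies (p2 implies p2)) implies ((p1 implies p2) implies p1)) or (((p2 or p1) implies p1) implies not p2) = 1/2 or 0 = 1/2
No assignment yields a value below 1/2, so this is the minimum.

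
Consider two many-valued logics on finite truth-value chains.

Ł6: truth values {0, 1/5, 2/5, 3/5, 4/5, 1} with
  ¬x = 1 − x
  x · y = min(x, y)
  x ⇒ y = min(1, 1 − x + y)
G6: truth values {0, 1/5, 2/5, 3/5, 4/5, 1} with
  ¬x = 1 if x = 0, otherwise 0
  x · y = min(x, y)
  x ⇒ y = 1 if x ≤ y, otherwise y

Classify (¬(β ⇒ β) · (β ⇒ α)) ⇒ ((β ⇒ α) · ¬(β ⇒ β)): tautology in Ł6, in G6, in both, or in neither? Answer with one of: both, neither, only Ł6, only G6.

In Ł6: every assignment gives 1 — tautology.
In G6: every assignment gives 1 — tautology.

both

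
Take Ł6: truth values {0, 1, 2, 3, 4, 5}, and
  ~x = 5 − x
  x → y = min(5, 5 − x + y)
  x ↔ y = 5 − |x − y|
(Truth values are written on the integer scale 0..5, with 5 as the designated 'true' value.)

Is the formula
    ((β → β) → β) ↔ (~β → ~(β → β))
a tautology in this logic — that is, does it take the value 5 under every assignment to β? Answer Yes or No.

Yes

β = 0 ↦ 5
β = 1 ↦ 5
β = 2 ↦ 5
β = 3 ↦ 5
β = 4 ↦ 5
β = 5 ↦ 5
Every assignment gives a value ≥ 5.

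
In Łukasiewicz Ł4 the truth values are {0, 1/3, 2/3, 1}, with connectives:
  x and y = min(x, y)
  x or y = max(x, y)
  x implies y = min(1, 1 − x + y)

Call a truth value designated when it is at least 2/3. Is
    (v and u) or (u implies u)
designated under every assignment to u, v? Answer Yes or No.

u = 0, v = 0 ↦ 1
u = 0, v = 1/3 ↦ 1
u = 0, v = 2/3 ↦ 1
u = 0, v = 1 ↦ 1
u = 1/3, v = 0 ↦ 1
u = 1/3, v = 1/3 ↦ 1
u = 1/3, v = 2/3 ↦ 1
u = 1/3, v = 1 ↦ 1
u = 2/3, v = 0 ↦ 1
u = 2/3, v = 1/3 ↦ 1
u = 2/3, v = 2/3 ↦ 1
u = 2/3, v = 1 ↦ 1
u = 1, v = 0 ↦ 1
u = 1, v = 1/3 ↦ 1
u = 1, v = 2/3 ↦ 1
u = 1, v = 1 ↦ 1
Every assignment gives a value ≥ 2/3.

Yes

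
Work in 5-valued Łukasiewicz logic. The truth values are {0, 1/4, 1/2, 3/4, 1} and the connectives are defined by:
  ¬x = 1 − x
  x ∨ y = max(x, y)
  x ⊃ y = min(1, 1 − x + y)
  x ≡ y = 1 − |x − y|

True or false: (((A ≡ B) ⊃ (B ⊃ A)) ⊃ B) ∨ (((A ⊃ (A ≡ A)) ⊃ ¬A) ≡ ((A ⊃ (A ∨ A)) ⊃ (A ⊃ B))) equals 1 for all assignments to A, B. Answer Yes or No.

Counterexample: take A = 1/4, B = 1/4.
A ≡ B = 1/4 ≡ 1/4 = 1
B ⊃ A = 1/4 ⊃ 1/4 = 1
(A ≡ B) ⊃ (B ⊃ A) = 1 ⊃ 1 = 1
((A ≡ B) ⊃ (B ⊃ A)) ⊃ B = 1 ⊃ 1/4 = 1/4
A ≡ A = 1/4 ≡ 1/4 = 1
A ⊃ (A ≡ A) = 1/4 ⊃ 1 = 1
¬A = ¬1/4 = 3/4
(A ⊃ (A ≡ A)) ⊃ ¬A = 1 ⊃ 3/4 = 3/4
A ∨ A = 1/4 ∨ 1/4 = 1/4
A ⊃ (A ∨ A) = 1/4 ⊃ 1/4 = 1
A ⊃ B = 1/4 ⊃ 1/4 = 1
(A ⊃ (A ∨ A)) ⊃ (A ⊃ B) = 1 ⊃ 1 = 1
((A ⊃ (A ≡ A)) ⊃ ¬A) ≡ ((A ⊃ (A ∨ A)) ⊃ (A ⊃ B)) = 3/4 ≡ 1 = 3/4
(((A ≡ B) ⊃ (B ⊃ A)) ⊃ B) ∨ (((A ⊃ (A ≡ A)) ⊃ ¬A) ≡ ((A ⊃ (A ∨ A)) ⊃ (A ⊃ B))) = 1/4 ∨ 3/4 = 3/4
This gives 3/4 ≠ 1.

No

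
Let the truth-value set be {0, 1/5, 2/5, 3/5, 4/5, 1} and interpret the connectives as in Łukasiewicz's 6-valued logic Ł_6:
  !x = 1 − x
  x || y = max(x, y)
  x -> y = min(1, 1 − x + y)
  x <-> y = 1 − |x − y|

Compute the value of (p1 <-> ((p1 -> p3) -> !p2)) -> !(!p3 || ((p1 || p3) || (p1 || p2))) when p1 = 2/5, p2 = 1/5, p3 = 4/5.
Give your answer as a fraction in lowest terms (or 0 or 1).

3/5

p1 -> p3 = 2/5 -> 4/5 = 1
!p2 = !1/5 = 4/5
(p1 -> p3) -> !p2 = 1 -> 4/5 = 4/5
p1 <-> ((p1 -> p3) -> !p2) = 2/5 <-> 4/5 = 3/5
!p3 = !4/5 = 1/5
p1 || p3 = 2/5 || 4/5 = 4/5
p1 || p2 = 2/5 || 1/5 = 2/5
(p1 || p3) || (p1 || p2) = 4/5 || 2/5 = 4/5
!p3 || ((p1 || p3) || (p1 || p2)) = 1/5 || 4/5 = 4/5
!(!p3 || ((p1 || p3) || (p1 || p2))) = !4/5 = 1/5
(p1 <-> ((p1 -> p3) -> !p2)) -> !(!p3 || ((p1 || p3) || (p1 || p2))) = 3/5 -> 1/5 = 3/5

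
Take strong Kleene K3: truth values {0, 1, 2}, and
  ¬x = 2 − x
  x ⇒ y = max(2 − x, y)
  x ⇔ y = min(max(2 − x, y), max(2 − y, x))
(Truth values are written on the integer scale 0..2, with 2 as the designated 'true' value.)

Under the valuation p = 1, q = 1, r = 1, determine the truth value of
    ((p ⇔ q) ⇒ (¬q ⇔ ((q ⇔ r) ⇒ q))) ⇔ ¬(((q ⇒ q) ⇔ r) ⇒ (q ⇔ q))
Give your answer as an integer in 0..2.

1

p ⇔ q = 1 ⇔ 1 = 1
¬q = ¬1 = 1
q ⇔ r = 1 ⇔ 1 = 1
(q ⇔ r) ⇒ q = 1 ⇒ 1 = 1
¬q ⇔ ((q ⇔ r) ⇒ q) = 1 ⇔ 1 = 1
(p ⇔ q) ⇒ (¬q ⇔ ((q ⇔ r) ⇒ q)) = 1 ⇒ 1 = 1
q ⇒ q = 1 ⇒ 1 = 1
(q ⇒ q) ⇔ r = 1 ⇔ 1 = 1
q ⇔ q = 1 ⇔ 1 = 1
((q ⇒ q) ⇔ r) ⇒ (q ⇔ q) = 1 ⇒ 1 = 1
¬(((q ⇒ q) ⇔ r) ⇒ (q ⇔ q)) = ¬1 = 1
((p ⇔ q) ⇒ (¬q ⇔ ((q ⇔ r) ⇒ q))) ⇔ ¬(((q ⇒ q) ⇔ r) ⇒ (q ⇔ q)) = 1 ⇔ 1 = 1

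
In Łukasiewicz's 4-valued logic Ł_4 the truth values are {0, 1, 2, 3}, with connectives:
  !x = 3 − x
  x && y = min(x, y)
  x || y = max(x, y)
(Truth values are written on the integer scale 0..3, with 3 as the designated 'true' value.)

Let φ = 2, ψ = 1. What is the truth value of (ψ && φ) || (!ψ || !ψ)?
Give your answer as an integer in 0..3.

ψ && φ = 1 && 2 = 1
!ψ = !1 = 2
!ψ = !1 = 2
!ψ || !ψ = 2 || 2 = 2
(ψ && φ) || (!ψ || !ψ) = 1 || 2 = 2

2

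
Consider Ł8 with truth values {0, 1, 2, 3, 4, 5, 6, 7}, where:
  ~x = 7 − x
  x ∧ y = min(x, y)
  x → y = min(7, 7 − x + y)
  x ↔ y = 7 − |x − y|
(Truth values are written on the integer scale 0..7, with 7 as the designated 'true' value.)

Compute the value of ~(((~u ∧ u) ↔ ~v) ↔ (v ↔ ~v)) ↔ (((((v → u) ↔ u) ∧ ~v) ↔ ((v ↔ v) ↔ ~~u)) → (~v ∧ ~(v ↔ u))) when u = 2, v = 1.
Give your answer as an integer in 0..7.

~u = ~2 = 5
~u ∧ u = 5 ∧ 2 = 2
~v = ~1 = 6
(~u ∧ u) ↔ ~v = 2 ↔ 6 = 3
~v = ~1 = 6
v ↔ ~v = 1 ↔ 6 = 2
((~u ∧ u) ↔ ~v) ↔ (v ↔ ~v) = 3 ↔ 2 = 6
~(((~u ∧ u) ↔ ~v) ↔ (v ↔ ~v)) = ~6 = 1
v → u = 1 → 2 = 7
(v → u) ↔ u = 7 ↔ 2 = 2
~v = ~1 = 6
((v → u) ↔ u) ∧ ~v = 2 ∧ 6 = 2
v ↔ v = 1 ↔ 1 = 7
~u = ~2 = 5
~~u = ~5 = 2
(v ↔ v) ↔ ~~u = 7 ↔ 2 = 2
(((v → u) ↔ u) ∧ ~v) ↔ ((v ↔ v) ↔ ~~u) = 2 ↔ 2 = 7
~v = ~1 = 6
v ↔ u = 1 ↔ 2 = 6
~(v ↔ u) = ~6 = 1
~v ∧ ~(v ↔ u) = 6 ∧ 1 = 1
((((v → u) ↔ u) ∧ ~v) ↔ ((v ↔ v) ↔ ~~u)) → (~v ∧ ~(v ↔ u)) = 7 → 1 = 1
~(((~u ∧ u) ↔ ~v) ↔ (v ↔ ~v)) ↔ (((((v → u) ↔ u) ∧ ~v) ↔ ((v ↔ v) ↔ ~~u)) → (~v ∧ ~(v ↔ u))) = 1 ↔ 1 = 7

7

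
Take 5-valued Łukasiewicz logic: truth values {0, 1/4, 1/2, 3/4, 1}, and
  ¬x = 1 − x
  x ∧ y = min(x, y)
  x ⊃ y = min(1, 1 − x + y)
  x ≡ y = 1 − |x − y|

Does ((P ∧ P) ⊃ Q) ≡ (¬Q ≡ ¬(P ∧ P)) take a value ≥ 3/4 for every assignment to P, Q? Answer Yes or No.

Counterexample: take P = 0, Q = 1/2.
P ∧ P = 0 ∧ 0 = 0
(P ∧ P) ⊃ Q = 0 ⊃ 1/2 = 1
¬Q = ¬1/2 = 1/2
P ∧ P = 0 ∧ 0 = 0
¬(P ∧ P) = ¬0 = 1
¬Q ≡ ¬(P ∧ P) = 1/2 ≡ 1 = 1/2
((P ∧ P) ⊃ Q) ≡ (¬Q ≡ ¬(P ∧ P)) = 1 ≡ 1/2 = 1/2
This gives 1/2, which is below 3/4.

No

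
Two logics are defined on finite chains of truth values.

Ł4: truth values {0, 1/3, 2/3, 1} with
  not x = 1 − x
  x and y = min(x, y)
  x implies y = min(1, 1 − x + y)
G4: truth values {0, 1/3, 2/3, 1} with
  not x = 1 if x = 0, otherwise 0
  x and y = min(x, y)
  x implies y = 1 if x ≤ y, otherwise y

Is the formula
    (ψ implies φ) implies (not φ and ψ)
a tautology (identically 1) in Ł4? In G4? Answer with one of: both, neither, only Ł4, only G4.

neither

In Ł4: at φ = 0, ψ = 0 the value is 0 — not a tautology.
In G4: at φ = 0, ψ = 0 the value is 0 — not a tautology.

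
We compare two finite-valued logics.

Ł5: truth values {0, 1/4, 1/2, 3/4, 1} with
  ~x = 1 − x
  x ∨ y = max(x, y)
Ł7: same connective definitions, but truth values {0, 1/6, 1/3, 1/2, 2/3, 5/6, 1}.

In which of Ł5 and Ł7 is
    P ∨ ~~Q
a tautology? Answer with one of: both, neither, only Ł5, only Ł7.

neither

In Ł5: at P = 0, Q = 0 the value is 0 — not a tautology.
In Ł7: at P = 0, Q = 0 the value is 0 — not a tautology.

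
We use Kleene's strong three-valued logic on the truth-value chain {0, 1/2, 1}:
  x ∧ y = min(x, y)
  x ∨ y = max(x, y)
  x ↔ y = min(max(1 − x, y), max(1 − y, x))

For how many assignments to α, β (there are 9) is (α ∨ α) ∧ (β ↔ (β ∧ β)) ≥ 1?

α = 0, β = 0 ↦ 0  <
α = 0, β = 1/2 ↦ 0  <
α = 0, β = 1 ↦ 0  <
α = 1/2, β = 0 ↦ 1/2  <
α = 1/2, β = 1/2 ↦ 1/2  <
α = 1/2, β = 1 ↦ 1/2  <
α = 1, β = 0 ↦ 1  ≥
α = 1, β = 1/2 ↦ 1/2  <
α = 1, β = 1 ↦ 1  ≥
So 2 of the 9 assignments meet the threshold.

2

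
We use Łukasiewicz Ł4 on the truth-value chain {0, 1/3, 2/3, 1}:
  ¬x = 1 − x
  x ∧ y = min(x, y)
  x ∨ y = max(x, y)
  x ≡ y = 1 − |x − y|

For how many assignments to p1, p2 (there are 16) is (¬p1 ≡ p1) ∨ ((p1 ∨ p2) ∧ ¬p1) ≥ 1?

1

p1 = 0, p2 = 0 ↦ 0  <
p1 = 0, p2 = 1/3 ↦ 1/3  <
p1 = 0, p2 = 2/3 ↦ 2/3  <
p1 = 0, p2 = 1 ↦ 1  ≥
p1 = 1/3, p2 = 0 ↦ 2/3  <
p1 = 1/3, p2 = 1/3 ↦ 2/3  <
p1 = 1/3, p2 = 2/3 ↦ 2/3  <
p1 = 1/3, p2 = 1 ↦ 2/3  <
p1 = 2/3, p2 = 0 ↦ 2/3  <
p1 = 2/3, p2 = 1/3 ↦ 2/3  <
p1 = 2/3, p2 = 2/3 ↦ 2/3  <
p1 = 2/3, p2 = 1 ↦ 2/3  <
p1 = 1, p2 = 0 ↦ 0  <
p1 = 1, p2 = 1/3 ↦ 0  <
p1 = 1, p2 = 2/3 ↦ 0  <
p1 = 1, p2 = 1 ↦ 0  <
So 1 of the 16 assignments meets the threshold.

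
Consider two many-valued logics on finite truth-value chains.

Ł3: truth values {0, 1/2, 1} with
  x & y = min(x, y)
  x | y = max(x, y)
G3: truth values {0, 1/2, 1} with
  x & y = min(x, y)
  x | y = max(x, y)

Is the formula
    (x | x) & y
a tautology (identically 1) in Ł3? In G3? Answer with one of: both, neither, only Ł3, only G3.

neither

In Ł3: at x = 0, y = 0 the value is 0 — not a tautology.
In G3: at x = 0, y = 0 the value is 0 — not a tautology.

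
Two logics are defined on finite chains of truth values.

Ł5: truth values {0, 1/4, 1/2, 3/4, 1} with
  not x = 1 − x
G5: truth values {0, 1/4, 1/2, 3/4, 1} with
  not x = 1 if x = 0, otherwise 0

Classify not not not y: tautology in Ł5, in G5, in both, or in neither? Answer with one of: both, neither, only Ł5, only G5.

neither

In Ł5: at y = 1/4 the value is 3/4 — not a tautology.
In G5: at y = 1/4 the value is 0 — not a tautology.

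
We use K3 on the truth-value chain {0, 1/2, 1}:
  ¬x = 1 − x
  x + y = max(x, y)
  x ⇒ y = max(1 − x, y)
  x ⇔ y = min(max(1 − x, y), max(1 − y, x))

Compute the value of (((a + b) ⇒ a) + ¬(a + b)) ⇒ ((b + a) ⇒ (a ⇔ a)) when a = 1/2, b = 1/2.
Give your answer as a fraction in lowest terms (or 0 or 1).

a + b = 1/2 + 1/2 = 1/2
(a + b) ⇒ a = 1/2 ⇒ 1/2 = 1/2
a + b = 1/2 + 1/2 = 1/2
¬(a + b) = ¬1/2 = 1/2
((a + b) ⇒ a) + ¬(a + b) = 1/2 + 1/2 = 1/2
b + a = 1/2 + 1/2 = 1/2
a ⇔ a = 1/2 ⇔ 1/2 = 1/2
(b + a) ⇒ (a ⇔ a) = 1/2 ⇒ 1/2 = 1/2
(((a + b) ⇒ a) + ¬(a + b)) ⇒ ((b + a) ⇒ (a ⇔ a)) = 1/2 ⇒ 1/2 = 1/2

1/2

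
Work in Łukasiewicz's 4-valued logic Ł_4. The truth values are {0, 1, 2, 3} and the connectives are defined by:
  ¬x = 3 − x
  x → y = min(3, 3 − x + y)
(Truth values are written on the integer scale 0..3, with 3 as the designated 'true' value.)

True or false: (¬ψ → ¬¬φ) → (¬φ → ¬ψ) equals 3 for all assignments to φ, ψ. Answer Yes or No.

Counterexample: take φ = 0, ψ = 2.
¬ψ = ¬2 = 1
¬φ = ¬0 = 3
¬¬φ = ¬3 = 0
¬ψ → ¬¬φ = 1 → 0 = 2
¬φ = ¬0 = 3
¬ψ = ¬2 = 1
¬φ → ¬ψ = 3 → 1 = 1
(¬ψ → ¬¬φ) → (¬φ → ¬ψ) = 2 → 1 = 2
This gives 2 ≠ 3.

No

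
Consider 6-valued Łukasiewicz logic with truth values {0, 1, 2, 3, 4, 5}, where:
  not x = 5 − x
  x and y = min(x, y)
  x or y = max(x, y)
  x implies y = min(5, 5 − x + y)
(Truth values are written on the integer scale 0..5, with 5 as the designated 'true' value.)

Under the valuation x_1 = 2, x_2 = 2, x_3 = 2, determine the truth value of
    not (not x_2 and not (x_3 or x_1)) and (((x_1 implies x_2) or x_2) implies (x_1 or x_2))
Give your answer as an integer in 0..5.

2

not x_2 = not 2 = 3
x_3 or x_1 = 2 or 2 = 2
not (x_3 or x_1) = not 2 = 3
not x_2 and not (x_3 or x_1) = 3 and 3 = 3
not (not x_2 and not (x_3 or x_1)) = not 3 = 2
x_1 implies x_2 = 2 implies 2 = 5
(x_1 implies x_2) or x_2 = 5 or 2 = 5
x_1 or x_2 = 2 or 2 = 2
((x_1 implies x_2) or x_2) implies (x_1 or x_2) = 5 implies 2 = 2
not (not x_2 and not (x_3 or x_1)) and (((x_1 implies x_2) or x_2) implies (x_1 or x_2)) = 2 and 2 = 2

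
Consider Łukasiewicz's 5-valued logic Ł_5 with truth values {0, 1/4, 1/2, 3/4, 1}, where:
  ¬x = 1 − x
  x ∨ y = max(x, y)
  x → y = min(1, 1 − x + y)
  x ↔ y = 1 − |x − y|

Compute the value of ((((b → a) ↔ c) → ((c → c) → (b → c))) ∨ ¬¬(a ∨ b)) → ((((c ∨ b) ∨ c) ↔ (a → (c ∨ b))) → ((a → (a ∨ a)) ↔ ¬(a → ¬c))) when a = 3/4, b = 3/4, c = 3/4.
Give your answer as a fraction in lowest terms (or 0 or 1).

b → a = 3/4 → 3/4 = 1
(b → a) ↔ c = 1 ↔ 3/4 = 3/4
c → c = 3/4 → 3/4 = 1
b → c = 3/4 → 3/4 = 1
(c → c) → (b → c) = 1 → 1 = 1
((b → a) ↔ c) → ((c → c) → (b → c)) = 3/4 → 1 = 1
a ∨ b = 3/4 ∨ 3/4 = 3/4
¬(a ∨ b) = ¬3/4 = 1/4
¬¬(a ∨ b) = ¬1/4 = 3/4
(((b → a) ↔ c) → ((c → c) → (b → c))) ∨ ¬¬(a ∨ b) = 1 ∨ 3/4 = 1
c ∨ b = 3/4 ∨ 3/4 = 3/4
(c ∨ b) ∨ c = 3/4 ∨ 3/4 = 3/4
c ∨ b = 3/4 ∨ 3/4 = 3/4
a → (c ∨ b) = 3/4 → 3/4 = 1
((c ∨ b) ∨ c) ↔ (a → (c ∨ b)) = 3/4 ↔ 1 = 3/4
a ∨ a = 3/4 ∨ 3/4 = 3/4
a → (a ∨ a) = 3/4 → 3/4 = 1
¬c = ¬3/4 = 1/4
a → ¬c = 3/4 → 1/4 = 1/2
¬(a → ¬c) = ¬1/2 = 1/2
(a → (a ∨ a)) ↔ ¬(a → ¬c) = 1 ↔ 1/2 = 1/2
(((c ∨ b) ∨ c) ↔ (a → (c ∨ b))) → ((a → (a ∨ a)) ↔ ¬(a → ¬c)) = 3/4 → 1/2 = 3/4
((((b → a) ↔ c) → ((c → c) → (b → c))) ∨ ¬¬(a ∨ b)) → ((((c ∨ b) ∨ c) ↔ (a → (c ∨ b))) → ((a → (a ∨ a)) ↔ ¬(a → ¬c))) = 1 → 3/4 = 3/4

3/4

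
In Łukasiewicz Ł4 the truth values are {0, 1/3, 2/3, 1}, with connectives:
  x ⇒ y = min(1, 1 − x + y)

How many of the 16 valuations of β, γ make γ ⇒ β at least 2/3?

β = 0, γ = 0 ↦ 1  ≥
β = 0, γ = 1/3 ↦ 2/3  ≥
β = 0, γ = 2/3 ↦ 1/3  <
β = 0, γ = 1 ↦ 0  <
β = 1/3, γ = 0 ↦ 1  ≥
β = 1/3, γ = 1/3 ↦ 1  ≥
β = 1/3, γ = 2/3 ↦ 2/3  ≥
β = 1/3, γ = 1 ↦ 1/3  <
β = 2/3, γ = 0 ↦ 1  ≥
β = 2/3, γ = 1/3 ↦ 1  ≥
β = 2/3, γ = 2/3 ↦ 1  ≥
β = 2/3, γ = 1 ↦ 2/3  ≥
β = 1, γ = 0 ↦ 1  ≥
β = 1, γ = 1/3 ↦ 1  ≥
β = 1, γ = 2/3 ↦ 1  ≥
β = 1, γ = 1 ↦ 1  ≥
So 13 of the 16 assignments meet the threshold.

13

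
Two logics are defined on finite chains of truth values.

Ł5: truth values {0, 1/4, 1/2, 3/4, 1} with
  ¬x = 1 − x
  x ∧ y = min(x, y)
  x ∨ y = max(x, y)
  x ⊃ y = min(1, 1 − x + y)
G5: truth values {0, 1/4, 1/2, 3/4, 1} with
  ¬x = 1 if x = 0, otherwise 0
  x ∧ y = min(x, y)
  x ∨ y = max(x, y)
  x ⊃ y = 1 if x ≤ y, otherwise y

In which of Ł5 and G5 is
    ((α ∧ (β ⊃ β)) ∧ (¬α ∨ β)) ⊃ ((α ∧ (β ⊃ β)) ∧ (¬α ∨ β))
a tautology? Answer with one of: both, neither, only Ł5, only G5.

In Ł5: every assignment gives 1 — tautology.
In G5: every assignment gives 1 — tautology.

both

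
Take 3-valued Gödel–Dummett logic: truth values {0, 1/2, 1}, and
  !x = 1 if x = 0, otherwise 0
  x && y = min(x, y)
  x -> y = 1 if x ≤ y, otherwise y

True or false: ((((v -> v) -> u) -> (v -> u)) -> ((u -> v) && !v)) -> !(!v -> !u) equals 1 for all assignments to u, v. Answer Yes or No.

Counterexample: take u = 0, v = 0.
v -> v = 0 -> 0 = 1
(v -> v) -> u = 1 -> 0 = 0
v -> u = 0 -> 0 = 1
((v -> v) -> u) -> (v -> u) = 0 -> 1 = 1
u -> v = 0 -> 0 = 1
!v = !0 = 1
(u -> v) && !v = 1 && 1 = 1
(((v -> v) -> u) -> (v -> u)) -> ((u -> v) && !v) = 1 -> 1 = 1
!v = !0 = 1
!u = !0 = 1
!v -> !u = 1 -> 1 = 1
!(!v -> !u) = !1 = 0
((((v -> v) -> u) -> (v -> u)) -> ((u -> v) && !v)) -> !(!v -> !u) = 1 -> 0 = 0
This gives 0 ≠ 1.

No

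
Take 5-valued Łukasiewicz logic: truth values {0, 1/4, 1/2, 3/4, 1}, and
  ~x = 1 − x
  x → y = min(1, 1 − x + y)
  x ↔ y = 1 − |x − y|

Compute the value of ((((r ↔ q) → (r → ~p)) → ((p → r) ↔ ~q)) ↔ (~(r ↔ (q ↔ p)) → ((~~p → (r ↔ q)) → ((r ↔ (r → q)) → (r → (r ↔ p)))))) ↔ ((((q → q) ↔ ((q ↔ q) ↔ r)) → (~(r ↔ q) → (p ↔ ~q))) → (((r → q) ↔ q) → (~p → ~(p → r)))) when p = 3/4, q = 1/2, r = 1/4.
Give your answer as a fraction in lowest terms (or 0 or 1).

1

r ↔ q = 1/4 ↔ 1/2 = 3/4
~p = ~3/4 = 1/4
r → ~p = 1/4 → 1/4 = 1
(r ↔ q) → (r → ~p) = 3/4 → 1 = 1
p → r = 3/4 → 1/4 = 1/2
~q = ~1/2 = 1/2
(p → r) ↔ ~q = 1/2 ↔ 1/2 = 1
((r ↔ q) → (r → ~p)) → ((p → r) ↔ ~q) = 1 → 1 = 1
q ↔ p = 1/2 ↔ 3/4 = 3/4
r ↔ (q ↔ p) = 1/4 ↔ 3/4 = 1/2
~(r ↔ (q ↔ p)) = ~1/2 = 1/2
~p = ~3/4 = 1/4
~~p = ~1/4 = 3/4
r ↔ q = 1/4 ↔ 1/2 = 3/4
~~p → (r ↔ q) = 3/4 → 3/4 = 1
r → q = 1/4 → 1/2 = 1
r ↔ (r → q) = 1/4 ↔ 1 = 1/4
r ↔ p = 1/4 ↔ 3/4 = 1/2
r → (r ↔ p) = 1/4 → 1/2 = 1
(r ↔ (r → q)) → (r → (r ↔ p)) = 1/4 → 1 = 1
(~~p → (r ↔ q)) → ((r ↔ (r → q)) → (r → (r ↔ p))) = 1 → 1 = 1
~(r ↔ (q ↔ p)) → ((~~p → (r ↔ q)) → ((r ↔ (r → q)) → (r → (r ↔ p)))) = 1/2 → 1 = 1
(((r ↔ q) → (r → ~p)) → ((p → r) ↔ ~q)) ↔ (~(r ↔ (q ↔ p)) → ((~~p → (r ↔ q)) → ((r ↔ (r → q)) → (r → (r ↔ p))))) = 1 ↔ 1 = 1
q → q = 1/2 → 1/2 = 1
q ↔ q = 1/2 ↔ 1/2 = 1
(q ↔ q) ↔ r = 1 ↔ 1/4 = 1/4
(q → q) ↔ ((q ↔ q) ↔ r) = 1 ↔ 1/4 = 1/4
r ↔ q = 1/4 ↔ 1/2 = 3/4
~(r ↔ q) = ~3/4 = 1/4
~q = ~1/2 = 1/2
p ↔ ~q = 3/4 ↔ 1/2 = 3/4
~(r ↔ q) → (p ↔ ~q) = 1/4 → 3/4 = 1
((q → q) ↔ ((q ↔ q) ↔ r)) → (~(r ↔ q) → (p ↔ ~q)) = 1/4 → 1 = 1
r → q = 1/4 → 1/2 = 1
(r → q) ↔ q = 1 ↔ 1/2 = 1/2
~p = ~3/4 = 1/4
p → r = 3/4 → 1/4 = 1/2
~(p → r) = ~1/2 = 1/2
~p → ~(p → r) = 1/4 → 1/2 = 1
((r → q) ↔ q) → (~p → ~(p → r)) = 1/2 → 1 = 1
(((q → q) ↔ ((q ↔ q) ↔ r)) → (~(r ↔ q) → (p ↔ ~q))) → (((r → q) ↔ q) → (~p → ~(p → r))) = 1 → 1 = 1
((((r ↔ q) → (r → ~p)) → ((p → r) ↔ ~q)) ↔ (~(r ↔ (q ↔ p)) → ((~~p → (r ↔ q)) → ((r ↔ (r → q)) → (r → (r ↔ p)))))) ↔ ((((q → q) ↔ ((q ↔ q) ↔ r)) → (~(r ↔ q) → (p ↔ ~q))) → (((r → q) ↔ q) → (~p → ~(p → r)))) = 1 ↔ 1 = 1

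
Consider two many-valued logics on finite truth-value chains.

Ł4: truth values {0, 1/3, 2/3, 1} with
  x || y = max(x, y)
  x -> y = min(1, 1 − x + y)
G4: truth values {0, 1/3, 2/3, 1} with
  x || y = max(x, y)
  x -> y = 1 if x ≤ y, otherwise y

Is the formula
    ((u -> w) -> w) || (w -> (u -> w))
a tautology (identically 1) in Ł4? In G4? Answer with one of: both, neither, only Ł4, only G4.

In Ł4: every assignment gives 1 — tautology.
In G4: every assignment gives 1 — tautology.

both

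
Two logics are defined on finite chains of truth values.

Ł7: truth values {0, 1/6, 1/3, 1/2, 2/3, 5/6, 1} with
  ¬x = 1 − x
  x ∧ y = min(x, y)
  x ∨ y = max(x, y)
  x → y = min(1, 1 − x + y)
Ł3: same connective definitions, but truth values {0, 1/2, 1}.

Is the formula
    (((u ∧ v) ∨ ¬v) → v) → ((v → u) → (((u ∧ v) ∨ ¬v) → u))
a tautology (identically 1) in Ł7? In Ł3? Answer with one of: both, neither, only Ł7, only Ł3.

In Ł7: every assignment gives 1 — tautology.
In Ł3: every assignment gives 1 — tautology.

both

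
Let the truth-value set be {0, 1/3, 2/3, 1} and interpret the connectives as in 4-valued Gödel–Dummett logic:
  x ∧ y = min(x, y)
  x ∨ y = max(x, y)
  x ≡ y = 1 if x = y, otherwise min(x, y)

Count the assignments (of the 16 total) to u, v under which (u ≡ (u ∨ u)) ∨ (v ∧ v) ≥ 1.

u = 0, v = 0 ↦ 1  ≥
u = 0, v = 1/3 ↦ 1  ≥
u = 0, v = 2/3 ↦ 1  ≥
u = 0, v = 1 ↦ 1  ≥
u = 1/3, v = 0 ↦ 1  ≥
u = 1/3, v = 1/3 ↦ 1  ≥
u = 1/3, v = 2/3 ↦ 1  ≥
u = 1/3, v = 1 ↦ 1  ≥
u = 2/3, v = 0 ↦ 1  ≥
u = 2/3, v = 1/3 ↦ 1  ≥
u = 2/3, v = 2/3 ↦ 1  ≥
u = 2/3, v = 1 ↦ 1  ≥
u = 1, v = 0 ↦ 1  ≥
u = 1, v = 1/3 ↦ 1  ≥
u = 1, v = 2/3 ↦ 1  ≥
u = 1, v = 1 ↦ 1  ≥
So 16 of the 16 assignments meet the threshold.

16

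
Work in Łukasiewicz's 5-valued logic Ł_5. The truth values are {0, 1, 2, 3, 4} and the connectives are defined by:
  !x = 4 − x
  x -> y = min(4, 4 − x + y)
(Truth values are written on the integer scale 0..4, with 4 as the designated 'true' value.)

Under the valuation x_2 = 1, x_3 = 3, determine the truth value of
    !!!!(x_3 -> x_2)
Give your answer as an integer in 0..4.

x_3 -> x_2 = 3 -> 1 = 2
!(x_3 -> x_2) = !2 = 2
!!(x_3 -> x_2) = !2 = 2
!!!(x_3 -> x_2) = !2 = 2
!!!!(x_3 -> x_2) = !2 = 2

2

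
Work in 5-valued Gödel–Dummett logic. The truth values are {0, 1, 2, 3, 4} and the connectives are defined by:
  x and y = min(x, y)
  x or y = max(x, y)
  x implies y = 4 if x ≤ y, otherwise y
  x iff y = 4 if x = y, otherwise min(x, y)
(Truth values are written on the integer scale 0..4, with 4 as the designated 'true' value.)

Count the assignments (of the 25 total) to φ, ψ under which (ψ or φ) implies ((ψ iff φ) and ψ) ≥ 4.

5

value 4: 5 assignments (counts)
value 3: 2 assignments
value 2: 4 assignments
value 1: 6 assignments
value 0: 8 assignments
So 5 of the 25 assignments meet the threshold.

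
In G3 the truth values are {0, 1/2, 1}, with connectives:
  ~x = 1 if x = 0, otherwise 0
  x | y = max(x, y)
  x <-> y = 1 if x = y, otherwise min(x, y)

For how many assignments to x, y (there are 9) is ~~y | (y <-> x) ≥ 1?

7

x = 0, y = 0 ↦ 1  ≥
x = 0, y = 1/2 ↦ 1  ≥
x = 0, y = 1 ↦ 1  ≥
x = 1/2, y = 0 ↦ 0  <
x = 1/2, y = 1/2 ↦ 1  ≥
x = 1/2, y = 1 ↦ 1  ≥
x = 1, y = 0 ↦ 0  <
x = 1, y = 1/2 ↦ 1  ≥
x = 1, y = 1 ↦ 1  ≥
So 7 of the 9 assignments meet the threshold.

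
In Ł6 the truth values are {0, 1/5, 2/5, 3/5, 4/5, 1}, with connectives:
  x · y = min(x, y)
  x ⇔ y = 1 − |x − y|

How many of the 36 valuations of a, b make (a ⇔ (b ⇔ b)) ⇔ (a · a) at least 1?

36

value 1: 36 assignments (counts)
So 36 of the 36 assignments meet the threshold.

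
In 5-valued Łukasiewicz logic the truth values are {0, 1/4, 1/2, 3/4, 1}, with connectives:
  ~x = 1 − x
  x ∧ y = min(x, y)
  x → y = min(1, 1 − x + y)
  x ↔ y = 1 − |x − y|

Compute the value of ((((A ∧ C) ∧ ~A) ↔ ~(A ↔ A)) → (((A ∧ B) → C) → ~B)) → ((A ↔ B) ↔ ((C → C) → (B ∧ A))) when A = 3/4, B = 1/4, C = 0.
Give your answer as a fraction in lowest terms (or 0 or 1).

3/4

A ∧ C = 3/4 ∧ 0 = 0
~A = ~3/4 = 1/4
(A ∧ C) ∧ ~A = 0 ∧ 1/4 = 0
A ↔ A = 3/4 ↔ 3/4 = 1
~(A ↔ A) = ~1 = 0
((A ∧ C) ∧ ~A) ↔ ~(A ↔ A) = 0 ↔ 0 = 1
A ∧ B = 3/4 ∧ 1/4 = 1/4
(A ∧ B) → C = 1/4 → 0 = 3/4
~B = ~1/4 = 3/4
((A ∧ B) → C) → ~B = 3/4 → 3/4 = 1
(((A ∧ C) ∧ ~A) ↔ ~(A ↔ A)) → (((A ∧ B) → C) → ~B) = 1 → 1 = 1
A ↔ B = 3/4 ↔ 1/4 = 1/2
C → C = 0 → 0 = 1
B ∧ A = 1/4 ∧ 3/4 = 1/4
(C → C) → (B ∧ A) = 1 → 1/4 = 1/4
(A ↔ B) ↔ ((C → C) → (B ∧ A)) = 1/2 ↔ 1/4 = 3/4
((((A ∧ C) ∧ ~A) ↔ ~(A ↔ A)) → (((A ∧ B) → C) → ~B)) → ((A ↔ B) ↔ ((C → C) → (B ∧ A))) = 1 → 3/4 = 3/4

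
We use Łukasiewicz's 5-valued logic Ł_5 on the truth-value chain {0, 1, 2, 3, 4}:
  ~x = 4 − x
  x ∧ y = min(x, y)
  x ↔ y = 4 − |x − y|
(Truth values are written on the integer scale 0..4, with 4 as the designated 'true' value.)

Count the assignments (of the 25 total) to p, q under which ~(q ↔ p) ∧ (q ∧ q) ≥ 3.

value 4: 1 assignment (counts)
value 3: 2 assignments (counts)
value 2: 4 assignments
value 1: 9 assignments
value 0: 9 assignments
So 3 of the 25 assignments meet the threshold.

3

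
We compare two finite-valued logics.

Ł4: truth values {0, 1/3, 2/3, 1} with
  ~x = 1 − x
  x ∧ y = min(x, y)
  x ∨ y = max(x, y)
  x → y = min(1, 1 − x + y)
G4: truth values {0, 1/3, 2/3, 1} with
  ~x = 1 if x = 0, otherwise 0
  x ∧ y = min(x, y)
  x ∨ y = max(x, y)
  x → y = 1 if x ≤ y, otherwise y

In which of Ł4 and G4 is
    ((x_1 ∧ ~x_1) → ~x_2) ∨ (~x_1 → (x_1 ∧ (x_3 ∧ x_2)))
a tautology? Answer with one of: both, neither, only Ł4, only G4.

only G4

In Ł4: at x_1 = 1/3, x_2 = 1, x_3 = 0 the value is 2/3 — not a tautology.
In G4: every assignment gives 1 — tautology.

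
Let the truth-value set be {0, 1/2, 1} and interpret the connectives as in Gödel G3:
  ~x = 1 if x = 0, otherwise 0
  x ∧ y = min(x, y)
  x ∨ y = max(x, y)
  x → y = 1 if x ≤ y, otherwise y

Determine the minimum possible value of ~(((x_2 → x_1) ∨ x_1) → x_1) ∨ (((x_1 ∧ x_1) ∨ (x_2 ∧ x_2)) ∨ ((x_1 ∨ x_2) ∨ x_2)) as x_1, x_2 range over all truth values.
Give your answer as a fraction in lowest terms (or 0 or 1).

1/2

Take x_1 = 0, x_2 = 1/2:
x_2 → x_1 = 1/2 → 0 = 0
(x_2 → x_1) ∨ x_1 = 0 ∨ 0 = 0
((x_2 → x_1) ∨ x_1) → x_1 = 0 → 0 = 1
~(((x_2 → x_1) ∨ x_1) → x_1) = ~1 = 0
x_1 ∧ x_1 = 0 ∧ 0 = 0
x_2 ∧ x_2 = 1/2 ∧ 1/2 = 1/2
(x_1 ∧ x_1) ∨ (x_2 ∧ x_2) = 0 ∨ 1/2 = 1/2
x_1 ∨ x_2 = 0 ∨ 1/2 = 1/2
(x_1 ∨ x_2) ∨ x_2 = 1/2 ∨ 1/2 = 1/2
((x_1 ∧ x_1) ∨ (x_2 ∧ x_2)) ∨ ((x_1 ∨ x_2) ∨ x_2) = 1/2 ∨ 1/2 = 1/2
~(((x_2 → x_1) ∨ x_1) → x_1) ∨ (((x_1 ∧ x_1) ∨ (x_2 ∧ x_2)) ∨ ((x_1 ∨ x_2) ∨ x_2)) = 0 ∨ 1/2 = 1/2
No assignment yields a value below 1/2, so this is the minimum.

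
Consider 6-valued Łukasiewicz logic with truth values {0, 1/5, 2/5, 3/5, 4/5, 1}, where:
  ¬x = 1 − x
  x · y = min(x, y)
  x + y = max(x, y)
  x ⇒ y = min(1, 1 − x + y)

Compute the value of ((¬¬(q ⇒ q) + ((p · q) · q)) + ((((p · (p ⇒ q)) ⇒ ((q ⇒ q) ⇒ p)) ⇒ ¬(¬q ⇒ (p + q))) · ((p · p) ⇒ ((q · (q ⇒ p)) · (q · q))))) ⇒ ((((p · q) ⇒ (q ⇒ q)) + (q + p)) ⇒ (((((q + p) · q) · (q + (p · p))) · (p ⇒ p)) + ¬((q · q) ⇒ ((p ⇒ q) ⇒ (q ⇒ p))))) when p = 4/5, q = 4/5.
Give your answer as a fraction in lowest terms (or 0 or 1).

q ⇒ q = 4/5 ⇒ 4/5 = 1
¬(q ⇒ q) = ¬1 = 0
¬¬(q ⇒ q) = ¬0 = 1
p · q = 4/5 · 4/5 = 4/5
(p · q) · q = 4/5 · 4/5 = 4/5
¬¬(q ⇒ q) + ((p · q) · q) = 1 + 4/5 = 1
p ⇒ q = 4/5 ⇒ 4/5 = 1
p · (p ⇒ q) = 4/5 · 1 = 4/5
q ⇒ q = 4/5 ⇒ 4/5 = 1
(q ⇒ q) ⇒ p = 1 ⇒ 4/5 = 4/5
(p · (p ⇒ q)) ⇒ ((q ⇒ q) ⇒ p) = 4/5 ⇒ 4/5 = 1
¬q = ¬4/5 = 1/5
p + q = 4/5 + 4/5 = 4/5
¬q ⇒ (p + q) = 1/5 ⇒ 4/5 = 1
¬(¬q ⇒ (p + q)) = ¬1 = 0
((p · (p ⇒ q)) ⇒ ((q ⇒ q) ⇒ p)) ⇒ ¬(¬q ⇒ (p + q)) = 1 ⇒ 0 = 0
p · p = 4/5 · 4/5 = 4/5
q ⇒ p = 4/5 ⇒ 4/5 = 1
q · (q ⇒ p) = 4/5 · 1 = 4/5
q · q = 4/5 · 4/5 = 4/5
(q · (q ⇒ p)) · (q · q) = 4/5 · 4/5 = 4/5
(p · p) ⇒ ((q · (q ⇒ p)) · (q · q)) = 4/5 ⇒ 4/5 = 1
(((p · (p ⇒ q)) ⇒ ((q ⇒ q) ⇒ p)) ⇒ ¬(¬q ⇒ (p + q))) · ((p · p) ⇒ ((q · (q ⇒ p)) · (q · q))) = 0 · 1 = 0
(¬¬(q ⇒ q) + ((p · q) · q)) + ((((p · (p ⇒ q)) ⇒ ((q ⇒ q) ⇒ p)) ⇒ ¬(¬q ⇒ (p + q))) · ((p · p) ⇒ ((q · (q ⇒ p)) · (q · q)))) = 1 + 0 = 1
p · q = 4/5 · 4/5 = 4/5
q ⇒ q = 4/5 ⇒ 4/5 = 1
(p · q) ⇒ (q ⇒ q) = 4/5 ⇒ 1 = 1
q + p = 4/5 + 4/5 = 4/5
((p · q) ⇒ (q ⇒ q)) + (q + p) = 1 + 4/5 = 1
q + p = 4/5 + 4/5 = 4/5
(q + p) · q = 4/5 · 4/5 = 4/5
p · p = 4/5 · 4/5 = 4/5
q + (p · p) = 4/5 + 4/5 = 4/5
((q + p) · q) · (q + (p · p)) = 4/5 · 4/5 = 4/5
p ⇒ p = 4/5 ⇒ 4/5 = 1
(((q + p) · q) · (q + (p · p))) · (p ⇒ p) = 4/5 · 1 = 4/5
q · q = 4/5 · 4/5 = 4/5
p ⇒ q = 4/5 ⇒ 4/5 = 1
q ⇒ p = 4/5 ⇒ 4/5 = 1
(p ⇒ q) ⇒ (q ⇒ p) = 1 ⇒ 1 = 1
(q · q) ⇒ ((p ⇒ q) ⇒ (q ⇒ p)) = 4/5 ⇒ 1 = 1
¬((q · q) ⇒ ((p ⇒ q) ⇒ (q ⇒ p))) = ¬1 = 0
((((q + p) · q) · (q + (p · p))) · (p ⇒ p)) + ¬((q · q) ⇒ ((p ⇒ q) ⇒ (q ⇒ p))) = 4/5 + 0 = 4/5
(((p · q) ⇒ (q ⇒ q)) + (q + p)) ⇒ (((((q + p) · q) · (q + (p · p))) · (p ⇒ p)) + ¬((q · q) ⇒ ((p ⇒ q) ⇒ (q ⇒ p)))) = 1 ⇒ 4/5 = 4/5
((¬¬(q ⇒ q) + ((p · q) · q)) + ((((p · (p ⇒ q)) ⇒ ((q ⇒ q) ⇒ p)) ⇒ ¬(¬q ⇒ (p + q))) · ((p · p) ⇒ ((q · (q ⇒ p)) · (q · q))))) ⇒ ((((p · q) ⇒ (q ⇒ q)) + (q + p)) ⇒ (((((q + p) · q) · (q + (p · p))) · (p ⇒ p)) + ¬((q · q) ⇒ ((p ⇒ q) ⇒ (q ⇒ p))))) = 1 ⇒ 4/5 = 4/5

4/5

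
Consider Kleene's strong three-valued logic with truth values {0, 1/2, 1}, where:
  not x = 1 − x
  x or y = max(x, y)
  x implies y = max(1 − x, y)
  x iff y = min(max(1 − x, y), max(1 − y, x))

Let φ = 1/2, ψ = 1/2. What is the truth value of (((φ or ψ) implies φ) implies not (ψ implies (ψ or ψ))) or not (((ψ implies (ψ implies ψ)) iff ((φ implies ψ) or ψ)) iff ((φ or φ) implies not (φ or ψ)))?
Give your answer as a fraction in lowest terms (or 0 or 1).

1/2

φ or ψ = 1/2 or 1/2 = 1/2
(φ or ψ) implies φ = 1/2 implies 1/2 = 1/2
ψ or ψ = 1/2 or 1/2 = 1/2
ψ implies (ψ or ψ) = 1/2 implies 1/2 = 1/2
not (ψ implies (ψ or ψ)) = not 1/2 = 1/2
((φ or ψ) implies φ) implies not (ψ implies (ψ or ψ)) = 1/2 implies 1/2 = 1/2
ψ implies ψ = 1/2 implies 1/2 = 1/2
ψ implies (ψ implies ψ) = 1/2 implies 1/2 = 1/2
φ implies ψ = 1/2 implies 1/2 = 1/2
(φ implies ψ) or ψ = 1/2 or 1/2 = 1/2
(ψ implies (ψ implies ψ)) iff ((φ implies ψ) or ψ) = 1/2 iff 1/2 = 1/2
φ or φ = 1/2 or 1/2 = 1/2
φ or ψ = 1/2 or 1/2 = 1/2
not (φ or ψ) = not 1/2 = 1/2
(φ or φ) implies not (φ or ψ) = 1/2 implies 1/2 = 1/2
((ψ implies (ψ implies ψ)) iff ((φ implies ψ) or ψ)) iff ((φ or φ) implies not (φ or ψ)) = 1/2 iff 1/2 = 1/2
not (((ψ implies (ψ implies ψ)) iff ((φ implies ψ) or ψ)) iff ((φ or φ) implies not (φ or ψ))) = not 1/2 = 1/2
(((φ or ψ) implies φ) implies not (ψ implies (ψ or ψ))) or not (((ψ implies (ψ implies ψ)) iff ((φ implies ψ) or ψ)) iff ((φ or φ) implies not (φ or ψ))) = 1/2 or 1/2 = 1/2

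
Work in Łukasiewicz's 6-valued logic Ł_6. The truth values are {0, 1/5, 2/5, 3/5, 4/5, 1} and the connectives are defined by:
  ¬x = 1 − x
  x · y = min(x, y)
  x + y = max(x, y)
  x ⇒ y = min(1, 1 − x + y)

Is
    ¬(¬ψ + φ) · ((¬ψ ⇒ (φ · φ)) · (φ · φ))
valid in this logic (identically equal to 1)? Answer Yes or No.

Counterexample: take φ = 0, ψ = 0.
¬ψ = ¬0 = 1
¬ψ + φ = 1 + 0 = 1
¬(¬ψ + φ) = ¬1 = 0
¬ψ = ¬0 = 1
φ · φ = 0 · 0 = 0
¬ψ ⇒ (φ · φ) = 1 ⇒ 0 = 0
φ · φ = 0 · 0 = 0
(¬ψ ⇒ (φ · φ)) · (φ · φ) = 0 · 0 = 0
¬(¬ψ + φ) · ((¬ψ ⇒ (φ · φ)) · (φ · φ)) = 0 · 0 = 0
This gives 0 ≠ 1.

No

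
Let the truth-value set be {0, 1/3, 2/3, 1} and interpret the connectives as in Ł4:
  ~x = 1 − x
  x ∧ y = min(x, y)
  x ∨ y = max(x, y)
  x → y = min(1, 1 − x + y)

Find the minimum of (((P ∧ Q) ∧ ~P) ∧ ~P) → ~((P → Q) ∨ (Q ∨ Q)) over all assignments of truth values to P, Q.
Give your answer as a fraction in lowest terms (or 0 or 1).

Take P = 1/3, Q = 1/3:
P ∧ Q = 1/3 ∧ 1/3 = 1/3
~P = ~1/3 = 2/3
(P ∧ Q) ∧ ~P = 1/3 ∧ 2/3 = 1/3
~P = ~1/3 = 2/3
((P ∧ Q) ∧ ~P) ∧ ~P = 1/3 ∧ 2/3 = 1/3
P → Q = 1/3 → 1/3 = 1
Q ∨ Q = 1/3 ∨ 1/3 = 1/3
(P → Q) ∨ (Q ∨ Q) = 1 ∨ 1/3 = 1
~((P → Q) ∨ (Q ∨ Q)) = ~1 = 0
(((P ∧ Q) ∧ ~P) ∧ ~P) → ~((P → Q) ∨ (Q ∨ Q)) = 1/3 → 0 = 2/3
No assignment yields a value below 2/3, so this is the minimum.

2/3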